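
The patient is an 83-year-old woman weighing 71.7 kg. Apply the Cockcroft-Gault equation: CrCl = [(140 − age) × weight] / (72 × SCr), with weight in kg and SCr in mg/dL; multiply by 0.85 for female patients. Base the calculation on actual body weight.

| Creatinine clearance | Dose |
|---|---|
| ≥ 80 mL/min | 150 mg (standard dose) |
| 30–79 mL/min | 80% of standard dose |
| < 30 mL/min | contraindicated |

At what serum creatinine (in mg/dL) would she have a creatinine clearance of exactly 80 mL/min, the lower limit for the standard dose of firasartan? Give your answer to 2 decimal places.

Standard dose requires CrCl ≥ 80 mL/min.
Set (140 − 83) × 71.7 × 0.85 / (72 × SCr) = 80
SCr = (140 − 83) × 71.7 × 0.85 / (72 × 80) = 0.603 mg/dL

0.60 mg/dL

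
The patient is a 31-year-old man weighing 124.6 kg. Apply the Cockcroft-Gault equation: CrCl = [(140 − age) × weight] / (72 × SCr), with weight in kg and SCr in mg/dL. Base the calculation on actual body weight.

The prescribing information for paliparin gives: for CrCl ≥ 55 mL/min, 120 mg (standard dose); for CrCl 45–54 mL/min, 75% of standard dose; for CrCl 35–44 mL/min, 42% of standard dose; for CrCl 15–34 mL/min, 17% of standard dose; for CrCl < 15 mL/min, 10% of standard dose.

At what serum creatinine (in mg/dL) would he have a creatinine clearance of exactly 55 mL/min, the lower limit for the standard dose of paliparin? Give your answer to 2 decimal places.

3.43 mg/dL

Standard dose requires CrCl ≥ 55 mL/min.
Set (140 − 31) × 124.6 / (72 × SCr) = 55
SCr = (140 − 31) × 124.6 / (72 × 55) = 3.430 mg/dL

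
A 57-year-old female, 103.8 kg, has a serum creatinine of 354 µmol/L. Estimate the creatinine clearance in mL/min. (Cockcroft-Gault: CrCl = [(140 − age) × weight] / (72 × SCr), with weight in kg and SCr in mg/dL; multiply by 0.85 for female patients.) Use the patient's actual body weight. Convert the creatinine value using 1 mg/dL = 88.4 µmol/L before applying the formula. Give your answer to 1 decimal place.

25.4 mL/min

SCr = 354 / 88.4 = 4.005 mg/dL
CrCl = (140 − 57) × 103.8 / (72 × 4.005) × 0.85 = 8615.4 / 288.36 × 0.85 ≈ 25.4 mL/min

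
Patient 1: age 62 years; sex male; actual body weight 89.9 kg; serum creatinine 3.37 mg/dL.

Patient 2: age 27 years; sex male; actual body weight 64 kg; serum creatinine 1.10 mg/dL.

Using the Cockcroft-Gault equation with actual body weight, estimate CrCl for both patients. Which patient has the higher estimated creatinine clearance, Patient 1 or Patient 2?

Patient 2

Patient 1: CrCl = (140 − 62) × 89.9 / (72 × 3.37) = 7012.2 / 242.64 ≈ 28.9 mL/min
Patient 2: CrCl = (140 − 27) × 64 / (72 × 1.1) = 7232.0 / 79.20 ≈ 91.3 mL/min
28.9 vs 91.3 mL/min → Patient 2 is higher.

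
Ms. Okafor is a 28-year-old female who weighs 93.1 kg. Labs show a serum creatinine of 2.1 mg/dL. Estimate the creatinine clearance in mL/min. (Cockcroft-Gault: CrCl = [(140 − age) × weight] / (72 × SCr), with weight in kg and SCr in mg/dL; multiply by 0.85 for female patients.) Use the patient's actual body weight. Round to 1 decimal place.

58.6 mL/min

CrCl = (140 − 28) × 93.1 / (72 × 2.1) × 0.85 = 10427.2 / 151.20 × 0.85 ≈ 58.6 mL/min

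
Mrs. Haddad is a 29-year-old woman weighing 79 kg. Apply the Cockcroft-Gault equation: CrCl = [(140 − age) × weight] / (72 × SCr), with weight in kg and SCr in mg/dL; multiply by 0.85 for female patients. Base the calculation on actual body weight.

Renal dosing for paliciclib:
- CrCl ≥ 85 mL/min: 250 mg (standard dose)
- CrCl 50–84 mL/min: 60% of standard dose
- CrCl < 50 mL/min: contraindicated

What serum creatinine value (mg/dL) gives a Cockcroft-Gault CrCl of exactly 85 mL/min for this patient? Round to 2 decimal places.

1.22 mg/dL

Standard dose requires CrCl ≥ 85 mL/min.
Set (140 − 29) × 79 × 0.85 / (72 × SCr) = 85
SCr = (140 − 29) × 79 × 0.85 / (72 × 85) = 1.218 mg/dL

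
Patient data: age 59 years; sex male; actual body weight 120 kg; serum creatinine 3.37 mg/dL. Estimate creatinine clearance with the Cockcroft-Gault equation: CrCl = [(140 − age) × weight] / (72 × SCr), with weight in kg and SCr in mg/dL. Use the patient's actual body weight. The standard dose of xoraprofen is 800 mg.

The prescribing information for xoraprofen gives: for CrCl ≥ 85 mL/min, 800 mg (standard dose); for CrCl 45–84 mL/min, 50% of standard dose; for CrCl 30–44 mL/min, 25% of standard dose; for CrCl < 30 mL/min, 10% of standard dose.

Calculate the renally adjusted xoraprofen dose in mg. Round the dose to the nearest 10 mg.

200 mg

CrCl = (140 − 59) × 120 / (72 × 3.37) = 9720.0 / 242.64 ≈ 40.1 mL/min
CrCl ≈ 40 mL/min → bracket 30–44 mL/min.
25% of 800 mg = 200 mg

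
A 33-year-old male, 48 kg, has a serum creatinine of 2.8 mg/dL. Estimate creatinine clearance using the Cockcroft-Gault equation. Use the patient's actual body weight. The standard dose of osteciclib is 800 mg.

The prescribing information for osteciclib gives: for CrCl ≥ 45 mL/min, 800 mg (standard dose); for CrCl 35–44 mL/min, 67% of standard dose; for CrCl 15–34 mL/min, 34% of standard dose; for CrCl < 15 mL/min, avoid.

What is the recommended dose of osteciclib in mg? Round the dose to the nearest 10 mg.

CrCl = (140 − 33) × 48 / (72 × 2.8) = 5136.0 / 201.60 ≈ 25.5 mL/min
CrCl ≈ 25 mL/min → bracket 15–34 mL/min.
34% of 800 mg = 272 mg → 270 mg

270 mg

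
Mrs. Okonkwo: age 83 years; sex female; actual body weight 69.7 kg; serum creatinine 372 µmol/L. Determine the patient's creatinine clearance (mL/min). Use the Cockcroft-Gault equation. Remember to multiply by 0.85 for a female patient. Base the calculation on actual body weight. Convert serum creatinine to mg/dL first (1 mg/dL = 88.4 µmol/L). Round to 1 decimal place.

11.1 mL/min

SCr = 372 / 88.4 = 4.208 mg/dL
CrCl = (140 − 83) × 69.7 / (72 × 4.208) × 0.85 = 3972.9 / 302.98 × 0.85 ≈ 11.1 mL/min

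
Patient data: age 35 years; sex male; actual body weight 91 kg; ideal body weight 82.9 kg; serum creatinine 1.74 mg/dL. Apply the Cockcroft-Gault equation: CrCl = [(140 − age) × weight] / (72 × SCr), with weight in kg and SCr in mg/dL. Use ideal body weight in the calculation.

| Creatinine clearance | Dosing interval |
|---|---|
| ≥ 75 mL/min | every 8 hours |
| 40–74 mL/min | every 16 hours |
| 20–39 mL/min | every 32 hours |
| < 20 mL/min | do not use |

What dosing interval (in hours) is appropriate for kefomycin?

CrCl = (140 − 35) × 82.9 / (72 × 1.74) = 8704.5 / 125.28 ≈ 69.5 mL/min
CrCl ≈ 69 mL/min → bracket 40–74 mL/min → every 16 hours.

every 16 hours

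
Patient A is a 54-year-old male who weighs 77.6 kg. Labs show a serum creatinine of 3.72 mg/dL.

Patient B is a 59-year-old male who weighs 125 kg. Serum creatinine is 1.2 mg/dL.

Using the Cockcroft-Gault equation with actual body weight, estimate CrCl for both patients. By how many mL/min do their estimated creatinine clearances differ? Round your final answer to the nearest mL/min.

Patient A: CrCl = (140 − 54) × 77.6 / (72 × 3.72) = 6673.6 / 267.84 ≈ 24.9 mL/min
Patient B: CrCl = (140 − 59) × 125 / (72 × 1.2) = 10125.0 / 86.40 ≈ 117.2 mL/min
|24.9 − 117.2| = 92.3 mL/min

92 mL/min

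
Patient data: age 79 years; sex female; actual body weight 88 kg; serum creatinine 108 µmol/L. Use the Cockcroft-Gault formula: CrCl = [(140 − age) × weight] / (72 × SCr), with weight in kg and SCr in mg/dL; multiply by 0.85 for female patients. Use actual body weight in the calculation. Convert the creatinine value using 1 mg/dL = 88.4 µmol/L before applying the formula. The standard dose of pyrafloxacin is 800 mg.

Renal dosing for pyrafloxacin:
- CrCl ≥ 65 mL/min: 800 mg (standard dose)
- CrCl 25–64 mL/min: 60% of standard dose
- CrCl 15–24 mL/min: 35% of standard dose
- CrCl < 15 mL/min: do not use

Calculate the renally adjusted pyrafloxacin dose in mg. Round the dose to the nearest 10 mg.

SCr = 108 / 88.4 = 1.222 mg/dL
CrCl = (140 − 79) × 88 / (72 × 1.222) × 0.85 = 5368.0 / 87.98 × 0.85 ≈ 51.9 mL/min
CrCl ≈ 52 mL/min → bracket 25–64 mL/min.
60% of 800 mg = 480 mg

480 mg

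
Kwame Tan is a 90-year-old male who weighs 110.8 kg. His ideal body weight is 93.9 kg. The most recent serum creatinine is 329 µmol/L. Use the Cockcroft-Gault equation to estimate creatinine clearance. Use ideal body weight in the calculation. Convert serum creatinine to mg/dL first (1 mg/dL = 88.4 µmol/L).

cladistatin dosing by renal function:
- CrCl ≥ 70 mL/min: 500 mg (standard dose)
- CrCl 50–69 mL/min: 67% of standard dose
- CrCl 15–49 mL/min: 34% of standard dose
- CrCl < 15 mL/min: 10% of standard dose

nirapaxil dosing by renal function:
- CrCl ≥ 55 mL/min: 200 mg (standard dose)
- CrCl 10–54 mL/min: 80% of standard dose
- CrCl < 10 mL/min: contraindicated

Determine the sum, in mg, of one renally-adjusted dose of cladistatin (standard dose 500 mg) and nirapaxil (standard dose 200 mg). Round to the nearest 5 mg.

SCr = 329 / 88.4 = 3.722 mg/dL
CrCl = (140 − 90) × 93.9 / (72 × 3.722) = 4695.0 / 267.98 ≈ 17.5 mL/min
CrCl ≈ 18 mL/min.
cladistatin: 15–49 mL/min → 34% of 500 mg = 170 mg.
nirapaxil: 10–54 mL/min → 80% of 200 mg = 160 mg.
Total = 170 + 160 = 330 mg.

330 mg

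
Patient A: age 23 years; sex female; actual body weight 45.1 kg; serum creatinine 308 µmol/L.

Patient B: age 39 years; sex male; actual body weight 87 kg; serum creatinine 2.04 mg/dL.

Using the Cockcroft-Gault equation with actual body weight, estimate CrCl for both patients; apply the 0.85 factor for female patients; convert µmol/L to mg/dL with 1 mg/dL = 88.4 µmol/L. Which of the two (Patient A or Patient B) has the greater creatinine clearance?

Patient A: SCr = 308 / 88.4 = 3.484 mg/dL
Patient A: CrCl = (140 − 23) × 45.1 / (72 × 3.484) × 0.85 = 5276.7 / 250.85 × 0.85 ≈ 17.9 mL/min
Patient B: CrCl = (140 − 39) × 87 / (72 × 2.04) = 8787.0 / 146.88 ≈ 59.8 mL/min
17.9 vs 59.8 mL/min → Patient B is higher.

Patient B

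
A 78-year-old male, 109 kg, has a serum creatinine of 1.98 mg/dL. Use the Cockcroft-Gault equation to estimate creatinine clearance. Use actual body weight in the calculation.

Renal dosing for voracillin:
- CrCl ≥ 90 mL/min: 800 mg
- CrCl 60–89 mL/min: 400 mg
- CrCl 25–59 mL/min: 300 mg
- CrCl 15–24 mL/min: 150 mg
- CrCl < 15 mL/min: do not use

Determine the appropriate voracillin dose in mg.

CrCl = (140 − 78) × 109 / (72 × 1.98) = 6758.0 / 142.56 ≈ 47.4 mL/min
CrCl ≈ 47 mL/min → bracket 25–59 mL/min.
Dose for this bracket: 300 mg.

300 mg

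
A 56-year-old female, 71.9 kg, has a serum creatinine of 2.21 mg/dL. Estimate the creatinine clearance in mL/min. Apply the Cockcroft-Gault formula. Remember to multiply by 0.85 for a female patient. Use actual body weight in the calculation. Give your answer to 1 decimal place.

32.3 mL/min

CrCl = (140 − 56) × 71.9 / (72 × 2.21) × 0.85 = 6039.6 / 159.12 × 0.85 ≈ 32.3 mL/min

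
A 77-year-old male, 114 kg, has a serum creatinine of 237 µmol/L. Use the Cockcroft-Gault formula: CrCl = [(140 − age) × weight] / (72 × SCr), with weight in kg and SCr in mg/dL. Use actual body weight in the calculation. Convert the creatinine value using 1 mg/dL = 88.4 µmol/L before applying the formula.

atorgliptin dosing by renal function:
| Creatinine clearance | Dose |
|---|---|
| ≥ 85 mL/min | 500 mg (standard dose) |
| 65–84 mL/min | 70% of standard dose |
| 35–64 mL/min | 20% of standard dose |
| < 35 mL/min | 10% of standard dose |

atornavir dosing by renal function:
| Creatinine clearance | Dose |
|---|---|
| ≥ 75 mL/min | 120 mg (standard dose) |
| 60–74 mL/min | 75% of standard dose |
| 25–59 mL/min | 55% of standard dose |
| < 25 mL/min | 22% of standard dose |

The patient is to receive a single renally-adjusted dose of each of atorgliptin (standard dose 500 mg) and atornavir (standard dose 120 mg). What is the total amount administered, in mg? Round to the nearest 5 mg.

165 mg

SCr = 237 / 88.4 = 2.681 mg/dL
CrCl = (140 − 77) × 114 / (72 × 2.681) = 7182.0 / 193.03 ≈ 37.2 mL/min
CrCl ≈ 37 mL/min.
atorgliptin: 35–64 mL/min → 20% of 500 mg = 100 mg.
atornavir: 25–59 mL/min → 55% of 120 mg = 66 mg.
Total = 100 + 66 = 166 mg.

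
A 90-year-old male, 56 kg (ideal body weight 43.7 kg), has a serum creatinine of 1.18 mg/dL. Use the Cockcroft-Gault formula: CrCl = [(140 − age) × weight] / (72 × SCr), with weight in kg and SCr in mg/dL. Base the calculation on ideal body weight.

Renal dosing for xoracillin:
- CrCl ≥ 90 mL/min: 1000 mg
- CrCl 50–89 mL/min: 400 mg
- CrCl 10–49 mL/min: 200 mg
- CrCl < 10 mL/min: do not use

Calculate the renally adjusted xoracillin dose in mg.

CrCl = (140 − 90) × 43.7 / (72 × 1.18) = 2185.0 / 84.96 ≈ 25.7 mL/min
CrCl ≈ 26 mL/min → bracket 10–49 mL/min.
Dose for this bracket: 200 mg.

200 mg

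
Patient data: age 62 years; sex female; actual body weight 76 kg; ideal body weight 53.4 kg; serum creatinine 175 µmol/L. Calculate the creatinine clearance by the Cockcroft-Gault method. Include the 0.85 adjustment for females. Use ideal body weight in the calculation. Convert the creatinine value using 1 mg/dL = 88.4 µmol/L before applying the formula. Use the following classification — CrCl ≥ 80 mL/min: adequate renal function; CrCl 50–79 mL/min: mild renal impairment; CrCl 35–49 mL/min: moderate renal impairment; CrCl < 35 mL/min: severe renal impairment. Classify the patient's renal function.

severe renal impairment

SCr = 175 / 88.4 = 1.98 mg/dL
CrCl = (140 − 62) × 53.4 / (72 × 1.98) × 0.85 = 4165.2 / 142.56 × 0.85 ≈ 24.8 mL/min
25 mL/min falls in the 'severe renal impairment' range.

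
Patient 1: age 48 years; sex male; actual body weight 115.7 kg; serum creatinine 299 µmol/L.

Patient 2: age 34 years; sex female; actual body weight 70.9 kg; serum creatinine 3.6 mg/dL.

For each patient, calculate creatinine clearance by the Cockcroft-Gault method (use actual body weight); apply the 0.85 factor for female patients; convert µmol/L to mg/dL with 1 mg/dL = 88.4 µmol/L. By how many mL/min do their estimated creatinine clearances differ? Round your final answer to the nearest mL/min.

Patient 1: SCr = 299 / 88.4 = 3.382 mg/dL
Patient 1: CrCl = (140 − 48) × 115.7 / (72 × 3.382) = 10644.4 / 243.50 ≈ 43.7 mL/min
Patient 2: CrCl = (140 − 34) × 70.9 / (72 × 3.6) × 0.85 = 7515.4 / 259.20 × 0.85 ≈ 24.6 mL/min
|43.7 − 24.6| = 19.1 mL/min

19 mL/min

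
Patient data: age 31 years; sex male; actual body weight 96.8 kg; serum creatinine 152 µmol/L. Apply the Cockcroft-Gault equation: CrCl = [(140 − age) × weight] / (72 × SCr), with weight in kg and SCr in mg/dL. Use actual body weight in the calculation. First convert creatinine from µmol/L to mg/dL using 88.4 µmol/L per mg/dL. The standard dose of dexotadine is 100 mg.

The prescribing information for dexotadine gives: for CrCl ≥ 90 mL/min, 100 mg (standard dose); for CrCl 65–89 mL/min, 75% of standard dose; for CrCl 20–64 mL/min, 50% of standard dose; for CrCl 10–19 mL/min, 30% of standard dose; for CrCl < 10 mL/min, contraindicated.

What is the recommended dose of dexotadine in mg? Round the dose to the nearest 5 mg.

SCr = 152 / 88.4 = 1.719 mg/dL
CrCl = (140 − 31) × 96.8 / (72 × 1.719) = 10551.2 / 123.77 ≈ 85.2 mL/min
CrCl ≈ 85 mL/min → bracket 65–89 mL/min.
75% of 100 mg = 75 mg

75 mg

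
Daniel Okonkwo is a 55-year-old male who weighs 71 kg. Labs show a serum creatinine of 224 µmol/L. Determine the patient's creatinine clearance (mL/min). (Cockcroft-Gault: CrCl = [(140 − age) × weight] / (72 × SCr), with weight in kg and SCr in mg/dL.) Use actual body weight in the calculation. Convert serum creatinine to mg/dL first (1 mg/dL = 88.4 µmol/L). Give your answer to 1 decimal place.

33.1 mL/min

SCr = 224 / 88.4 = 2.534 mg/dL
CrCl = (140 − 55) × 71 / (72 × 2.534) = 6035.0 / 182.45 ≈ 33.1 mL/min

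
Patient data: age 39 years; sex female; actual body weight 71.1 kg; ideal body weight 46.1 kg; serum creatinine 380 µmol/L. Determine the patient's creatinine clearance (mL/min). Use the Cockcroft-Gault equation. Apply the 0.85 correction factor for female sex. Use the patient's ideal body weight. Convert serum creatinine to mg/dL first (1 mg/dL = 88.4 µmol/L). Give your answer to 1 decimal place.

12.8 mL/min

SCr = 380 / 88.4 = 4.299 mg/dL
CrCl = (140 − 39) × 46.1 / (72 × 4.299) × 0.85 = 4656.1 / 309.53 × 0.85 ≈ 12.8 mL/min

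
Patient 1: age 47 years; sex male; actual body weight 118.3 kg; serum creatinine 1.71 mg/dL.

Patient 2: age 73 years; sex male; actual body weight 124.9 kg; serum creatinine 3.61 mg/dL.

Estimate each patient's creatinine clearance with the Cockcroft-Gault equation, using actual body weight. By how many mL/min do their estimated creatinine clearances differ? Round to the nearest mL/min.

Patient 1: CrCl = (140 − 47) × 118.3 / (72 × 1.71) = 11001.9 / 123.12 ≈ 89.4 mL/min
Patient 2: CrCl = (140 − 73) × 124.9 / (72 × 3.61) = 8368.3 / 259.92 ≈ 32.2 mL/min
|89.4 − 32.2| = 57.2 mL/min

57 mL/min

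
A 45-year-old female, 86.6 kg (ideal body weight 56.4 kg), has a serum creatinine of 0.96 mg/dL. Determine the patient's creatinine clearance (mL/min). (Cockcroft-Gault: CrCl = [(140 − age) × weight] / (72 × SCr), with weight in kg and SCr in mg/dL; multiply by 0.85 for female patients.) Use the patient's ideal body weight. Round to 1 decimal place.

CrCl = (140 − 45) × 56.4 / (72 × 0.96) × 0.85 = 5358.0 / 69.12 × 0.85 ≈ 65.9 mL/min

65.9 mL/min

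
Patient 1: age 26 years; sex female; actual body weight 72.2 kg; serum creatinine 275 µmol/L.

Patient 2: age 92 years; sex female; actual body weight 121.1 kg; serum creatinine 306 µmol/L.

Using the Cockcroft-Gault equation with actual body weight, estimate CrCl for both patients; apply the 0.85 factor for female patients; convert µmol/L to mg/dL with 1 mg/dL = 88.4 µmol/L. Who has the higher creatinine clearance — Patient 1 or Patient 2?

Patient 1

Patient 1: SCr = 275 / 88.4 = 3.111 mg/dL
Patient 1: CrCl = (140 − 26) × 72.2 / (72 × 3.111) × 0.85 = 8230.8 / 223.99 × 0.85 ≈ 31.2 mL/min
Patient 2: SCr = 306 / 88.4 = 3.462 mg/dL
Patient 2: CrCl = (140 − 92) × 121.1 / (72 × 3.462) × 0.85 = 5812.8 / 249.26 × 0.85 ≈ 19.8 mL/min
31.2 vs 19.8 mL/min → Patient 1 is higher.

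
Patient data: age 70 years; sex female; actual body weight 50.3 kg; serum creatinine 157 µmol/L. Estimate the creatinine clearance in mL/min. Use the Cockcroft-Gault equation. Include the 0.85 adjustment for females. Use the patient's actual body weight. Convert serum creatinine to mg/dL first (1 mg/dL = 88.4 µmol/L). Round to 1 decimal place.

SCr = 157 / 88.4 = 1.776 mg/dL
CrCl = (140 − 70) × 50.3 / (72 × 1.776) × 0.85 = 3521.0 / 127.87 × 0.85 ≈ 23.4 mL/min

23.4 mL/min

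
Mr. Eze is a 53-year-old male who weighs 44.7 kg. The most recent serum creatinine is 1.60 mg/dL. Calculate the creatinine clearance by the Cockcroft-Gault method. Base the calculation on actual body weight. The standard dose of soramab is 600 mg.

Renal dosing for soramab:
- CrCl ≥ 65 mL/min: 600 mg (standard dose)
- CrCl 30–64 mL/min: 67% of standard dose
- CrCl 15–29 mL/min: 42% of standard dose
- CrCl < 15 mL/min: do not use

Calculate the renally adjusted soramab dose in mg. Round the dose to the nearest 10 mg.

CrCl = (140 − 53) × 44.7 / (72 × 1.6) = 3888.9 / 115.20 ≈ 33.8 mL/min
CrCl ≈ 34 mL/min → bracket 30–64 mL/min.
67% of 600 mg = 402 mg → 400 mg

400 mg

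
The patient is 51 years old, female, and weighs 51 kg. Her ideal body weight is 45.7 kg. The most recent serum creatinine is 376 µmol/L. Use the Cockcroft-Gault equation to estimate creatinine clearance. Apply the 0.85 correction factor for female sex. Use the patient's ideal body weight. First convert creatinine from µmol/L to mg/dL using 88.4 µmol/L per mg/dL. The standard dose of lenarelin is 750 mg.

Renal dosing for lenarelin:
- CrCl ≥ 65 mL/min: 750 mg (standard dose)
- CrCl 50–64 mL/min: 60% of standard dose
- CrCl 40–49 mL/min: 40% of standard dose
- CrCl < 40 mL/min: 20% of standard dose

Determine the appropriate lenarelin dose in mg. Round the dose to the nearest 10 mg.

150 mg

SCr = 376 / 88.4 = 4.253 mg/dL
CrCl = (140 − 51) × 45.7 / (72 × 4.253) × 0.85 = 4067.3 / 306.22 × 0.85 ≈ 11.3 mL/min
CrCl ≈ 11 mL/min → bracket < 40 mL/min.
20% of 750 mg = 150 mg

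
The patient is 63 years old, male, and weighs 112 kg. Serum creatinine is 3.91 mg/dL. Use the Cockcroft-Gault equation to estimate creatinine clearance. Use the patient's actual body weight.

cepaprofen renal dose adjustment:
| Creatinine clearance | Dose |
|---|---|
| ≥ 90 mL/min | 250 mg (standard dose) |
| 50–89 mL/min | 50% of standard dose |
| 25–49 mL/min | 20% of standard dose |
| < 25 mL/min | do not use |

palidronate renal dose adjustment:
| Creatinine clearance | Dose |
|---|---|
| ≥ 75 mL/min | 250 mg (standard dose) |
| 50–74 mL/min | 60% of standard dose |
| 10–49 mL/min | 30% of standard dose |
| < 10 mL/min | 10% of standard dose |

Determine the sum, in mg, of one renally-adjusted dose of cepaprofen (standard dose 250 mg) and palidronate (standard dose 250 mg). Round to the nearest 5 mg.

CrCl = (140 − 63) × 112 / (72 × 3.91) = 8624.0 / 281.52 ≈ 30.6 mL/min
CrCl ≈ 31 mL/min.
cepaprofen: 25–49 mL/min → 20% of 250 mg = 50 mg.
palidronate: 10–49 mL/min → 30% of 250 mg = 75 mg.
Total = 50 + 75 = 125 mg.

125 mg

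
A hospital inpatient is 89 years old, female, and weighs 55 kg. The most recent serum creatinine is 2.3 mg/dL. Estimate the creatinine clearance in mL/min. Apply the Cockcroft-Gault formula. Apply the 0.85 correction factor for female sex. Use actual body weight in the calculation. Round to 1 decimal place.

14.4 mL/min

CrCl = (140 − 89) × 55 / (72 × 2.3) × 0.85 = 2805.0 / 165.60 × 0.85 ≈ 14.4 mL/min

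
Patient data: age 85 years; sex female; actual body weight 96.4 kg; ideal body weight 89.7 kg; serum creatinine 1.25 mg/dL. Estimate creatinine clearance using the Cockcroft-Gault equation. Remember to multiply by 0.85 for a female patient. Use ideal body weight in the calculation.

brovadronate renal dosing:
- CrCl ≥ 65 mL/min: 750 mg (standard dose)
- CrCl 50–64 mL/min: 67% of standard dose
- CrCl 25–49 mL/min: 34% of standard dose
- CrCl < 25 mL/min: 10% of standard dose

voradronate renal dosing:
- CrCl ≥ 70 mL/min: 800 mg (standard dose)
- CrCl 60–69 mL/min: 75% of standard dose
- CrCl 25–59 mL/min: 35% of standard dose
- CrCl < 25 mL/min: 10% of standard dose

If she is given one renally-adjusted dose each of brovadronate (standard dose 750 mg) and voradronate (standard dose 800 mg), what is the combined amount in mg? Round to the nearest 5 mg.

535 mg

CrCl = (140 − 85) × 89.7 / (72 × 1.25) × 0.85 = 4933.5 / 90.00 × 0.85 ≈ 46.6 mL/min
CrCl ≈ 47 mL/min.
brovadronate: 25–49 mL/min → 34% of 750 mg = 255 mg.
voradronate: 25–59 mL/min → 35% of 800 mg = 280 mg.
Total = 255 + 280 = 535 mg.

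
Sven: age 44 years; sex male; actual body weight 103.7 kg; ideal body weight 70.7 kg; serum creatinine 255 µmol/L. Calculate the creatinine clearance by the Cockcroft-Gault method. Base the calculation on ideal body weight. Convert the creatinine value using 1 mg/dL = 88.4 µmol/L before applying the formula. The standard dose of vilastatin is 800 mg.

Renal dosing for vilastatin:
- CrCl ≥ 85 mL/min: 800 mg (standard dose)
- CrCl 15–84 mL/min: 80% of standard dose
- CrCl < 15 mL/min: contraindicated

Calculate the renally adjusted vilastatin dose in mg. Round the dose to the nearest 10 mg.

SCr = 255 / 88.4 = 2.885 mg/dL
CrCl = (140 − 44) × 70.7 / (72 × 2.885) = 6787.2 / 207.72 ≈ 32.7 mL/min
CrCl ≈ 33 mL/min → bracket 15–84 mL/min.
80% of 800 mg = 640 mg

640 mg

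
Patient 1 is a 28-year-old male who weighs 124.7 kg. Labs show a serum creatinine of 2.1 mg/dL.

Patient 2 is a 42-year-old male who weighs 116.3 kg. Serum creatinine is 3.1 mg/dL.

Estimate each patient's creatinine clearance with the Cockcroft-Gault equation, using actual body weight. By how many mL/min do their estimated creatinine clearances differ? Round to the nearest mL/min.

Patient 1: CrCl = (140 − 28) × 124.7 / (72 × 2.1) = 13966.4 / 151.20 ≈ 92.4 mL/min
Patient 2: CrCl = (140 − 42) × 116.3 / (72 × 3.1) = 11397.4 / 223.20 ≈ 51.1 mL/min
|92.4 − 51.1| = 41.3 mL/min

41 mL/min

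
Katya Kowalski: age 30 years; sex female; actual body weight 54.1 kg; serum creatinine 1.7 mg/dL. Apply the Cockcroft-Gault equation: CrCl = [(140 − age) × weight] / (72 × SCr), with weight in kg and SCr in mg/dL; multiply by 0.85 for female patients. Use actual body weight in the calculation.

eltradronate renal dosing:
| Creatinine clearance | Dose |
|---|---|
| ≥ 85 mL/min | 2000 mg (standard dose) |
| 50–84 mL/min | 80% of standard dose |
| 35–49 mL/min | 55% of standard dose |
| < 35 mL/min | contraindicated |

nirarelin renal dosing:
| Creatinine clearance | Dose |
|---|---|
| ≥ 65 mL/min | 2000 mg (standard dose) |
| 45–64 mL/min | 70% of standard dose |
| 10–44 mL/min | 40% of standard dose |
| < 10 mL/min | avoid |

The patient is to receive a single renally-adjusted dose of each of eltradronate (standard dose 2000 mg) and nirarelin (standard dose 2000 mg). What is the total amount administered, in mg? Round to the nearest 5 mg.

1900 mg

CrCl = (140 − 30) × 54.1 / (72 × 1.7) × 0.85 = 5951.0 / 122.40 × 0.85 ≈ 41.3 mL/min
CrCl ≈ 41 mL/min.
eltradronate: 35–49 mL/min → 55% of 2000 mg = 1100 mg.
nirarelin: 10–44 mL/min → 40% of 2000 mg = 800 mg.
Total = 1100 + 800 = 1900 mg.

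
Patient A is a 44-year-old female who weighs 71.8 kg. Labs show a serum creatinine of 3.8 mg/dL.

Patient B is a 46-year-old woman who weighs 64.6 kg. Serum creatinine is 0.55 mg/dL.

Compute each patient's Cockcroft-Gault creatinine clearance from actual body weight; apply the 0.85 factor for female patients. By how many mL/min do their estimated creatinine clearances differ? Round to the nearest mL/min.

109 mL/min

Patient A: CrCl = (140 − 44) × 71.8 / (72 × 3.8) × 0.85 = 6892.8 / 273.60 × 0.85 ≈ 21.4 mL/min
Patient B: CrCl = (140 − 46) × 64.6 / (72 × 0.55) × 0.85 = 6072.4 / 39.60 × 0.85 ≈ 130.3 mL/min
|21.4 − 130.3| = 108.9 mL/min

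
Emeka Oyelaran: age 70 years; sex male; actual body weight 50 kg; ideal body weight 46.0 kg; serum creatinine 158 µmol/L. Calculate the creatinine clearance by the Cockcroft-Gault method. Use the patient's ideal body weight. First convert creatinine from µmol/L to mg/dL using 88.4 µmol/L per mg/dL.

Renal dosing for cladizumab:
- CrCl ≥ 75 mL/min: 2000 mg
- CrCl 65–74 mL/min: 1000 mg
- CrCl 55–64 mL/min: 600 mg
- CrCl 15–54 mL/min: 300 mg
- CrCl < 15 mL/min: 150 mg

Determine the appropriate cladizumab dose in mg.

SCr = 158 / 88.4 = 1.787 mg/dL
CrCl = (140 − 70) × 46 / (72 × 1.787) = 3220.0 / 128.66 ≈ 25.0 mL/min
CrCl ≈ 25 mL/min → bracket 15–54 mL/min.
Dose for this bracket: 300 mg.

300 mg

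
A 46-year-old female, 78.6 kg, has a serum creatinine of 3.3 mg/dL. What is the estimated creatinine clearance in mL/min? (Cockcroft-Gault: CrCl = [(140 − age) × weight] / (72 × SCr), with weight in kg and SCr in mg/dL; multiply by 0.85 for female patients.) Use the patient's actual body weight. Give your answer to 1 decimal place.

CrCl = (140 − 46) × 78.6 / (72 × 3.3) × 0.85 = 7388.4 / 237.60 × 0.85 ≈ 26.4 mL/min

26.4 mL/min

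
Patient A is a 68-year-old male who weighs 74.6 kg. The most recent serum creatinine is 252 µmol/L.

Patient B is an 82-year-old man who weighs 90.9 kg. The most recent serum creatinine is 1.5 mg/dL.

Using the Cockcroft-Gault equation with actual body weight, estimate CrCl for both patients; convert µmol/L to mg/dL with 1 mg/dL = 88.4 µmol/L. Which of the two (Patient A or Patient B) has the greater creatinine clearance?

Patient B

Patient A: SCr = 252 / 88.4 = 2.851 mg/dL
Patient A: CrCl = (140 − 68) × 74.6 / (72 × 2.851) = 5371.2 / 205.27 ≈ 26.2 mL/min
Patient B: CrCl = (140 − 82) × 90.9 / (72 × 1.5) = 5272.2 / 108.00 ≈ 48.8 mL/min
26.2 vs 48.8 mL/min → Patient B is higher.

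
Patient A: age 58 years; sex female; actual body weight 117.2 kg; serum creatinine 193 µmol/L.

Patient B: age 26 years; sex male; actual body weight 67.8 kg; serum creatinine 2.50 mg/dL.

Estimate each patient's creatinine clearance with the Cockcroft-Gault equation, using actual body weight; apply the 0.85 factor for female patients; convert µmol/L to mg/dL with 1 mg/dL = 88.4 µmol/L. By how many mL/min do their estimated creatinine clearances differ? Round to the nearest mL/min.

Patient A: SCr = 193 / 88.4 = 2.183 mg/dL
Patient A: CrCl = (140 − 58) × 117.2 / (72 × 2.183) × 0.85 = 9610.4 / 157.18 × 0.85 ≈ 52.0 mL/min
Patient B: CrCl = (140 − 26) × 67.8 / (72 × 2.5) = 7729.2 / 180.00 ≈ 42.9 mL/min
|52.0 − 42.9| = 9.1 mL/min

9 mL/min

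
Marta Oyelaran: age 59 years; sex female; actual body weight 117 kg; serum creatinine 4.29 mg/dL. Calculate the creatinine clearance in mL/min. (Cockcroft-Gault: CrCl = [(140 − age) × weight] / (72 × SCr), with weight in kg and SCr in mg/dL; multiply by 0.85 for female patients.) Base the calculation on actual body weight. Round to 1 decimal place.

CrCl = (140 − 59) × 117 / (72 × 4.29) × 0.85 = 9477.0 / 308.88 × 0.85 ≈ 26.1 mL/min

26.1 mL/min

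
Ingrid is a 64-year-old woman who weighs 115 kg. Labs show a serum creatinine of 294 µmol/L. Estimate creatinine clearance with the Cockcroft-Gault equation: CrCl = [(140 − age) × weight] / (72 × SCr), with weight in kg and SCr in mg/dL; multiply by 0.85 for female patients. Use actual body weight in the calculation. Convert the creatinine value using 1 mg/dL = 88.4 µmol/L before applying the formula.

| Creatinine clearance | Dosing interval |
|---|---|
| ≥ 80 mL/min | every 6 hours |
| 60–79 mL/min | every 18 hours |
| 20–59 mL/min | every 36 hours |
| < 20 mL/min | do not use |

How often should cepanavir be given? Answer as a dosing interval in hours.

SCr = 294 / 88.4 = 3.326 mg/dL
CrCl = (140 − 64) × 115 / (72 × 3.326) × 0.85 = 8740.0 / 239.47 × 0.85 ≈ 31.0 mL/min
CrCl ≈ 31 mL/min → bracket 20–59 mL/min → every 36 hours.

every 36 hours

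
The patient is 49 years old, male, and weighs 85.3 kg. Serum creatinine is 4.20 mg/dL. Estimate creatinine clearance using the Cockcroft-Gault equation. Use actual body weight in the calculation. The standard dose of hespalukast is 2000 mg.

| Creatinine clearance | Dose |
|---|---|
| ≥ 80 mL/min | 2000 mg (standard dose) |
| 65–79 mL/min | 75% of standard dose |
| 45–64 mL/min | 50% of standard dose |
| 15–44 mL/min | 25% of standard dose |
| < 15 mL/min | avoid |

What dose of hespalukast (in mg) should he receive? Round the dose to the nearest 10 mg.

500 mg

CrCl = (140 − 49) × 85.3 / (72 × 4.2) = 7762.3 / 302.40 ≈ 25.7 mL/min
CrCl ≈ 26 mL/min → bracket 15–44 mL/min.
25% of 2000 mg = 500 mg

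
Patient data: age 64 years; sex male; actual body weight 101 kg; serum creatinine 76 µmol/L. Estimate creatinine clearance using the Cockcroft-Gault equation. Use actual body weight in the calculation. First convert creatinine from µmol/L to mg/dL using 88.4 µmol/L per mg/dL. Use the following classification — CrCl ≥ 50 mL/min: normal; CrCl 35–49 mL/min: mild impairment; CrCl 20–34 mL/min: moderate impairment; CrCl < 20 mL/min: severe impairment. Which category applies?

normal

SCr = 76 / 88.4 = 0.86 mg/dL
CrCl = (140 − 64) × 101 / (72 × 0.86) = 7676.0 / 61.92 ≈ 124.0 mL/min
124 mL/min falls in the 'normal' range.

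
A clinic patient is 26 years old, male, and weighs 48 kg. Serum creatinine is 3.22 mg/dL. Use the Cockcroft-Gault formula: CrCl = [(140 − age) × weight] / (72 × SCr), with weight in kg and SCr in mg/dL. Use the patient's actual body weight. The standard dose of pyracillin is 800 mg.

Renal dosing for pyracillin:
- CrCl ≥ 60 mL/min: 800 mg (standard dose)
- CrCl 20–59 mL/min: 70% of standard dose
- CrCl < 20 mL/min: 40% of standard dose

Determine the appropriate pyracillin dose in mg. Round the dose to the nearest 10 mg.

560 mg

CrCl = (140 − 26) × 48 / (72 × 3.22) = 5472.0 / 231.84 ≈ 23.6 mL/min
CrCl ≈ 24 mL/min → bracket 20–59 mL/min.
70% of 800 mg = 560 mg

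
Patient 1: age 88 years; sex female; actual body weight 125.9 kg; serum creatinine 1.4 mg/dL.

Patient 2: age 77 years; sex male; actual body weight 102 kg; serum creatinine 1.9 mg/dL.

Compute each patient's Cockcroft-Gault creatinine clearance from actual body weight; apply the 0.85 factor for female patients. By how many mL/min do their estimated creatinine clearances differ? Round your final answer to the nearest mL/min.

Patient 1: CrCl = (140 − 88) × 125.9 / (72 × 1.4) × 0.85 = 6546.8 / 100.80 × 0.85 ≈ 55.2 mL/min
Patient 2: CrCl = (140 − 77) × 102 / (72 × 1.9) = 6426.0 / 136.80 ≈ 47.0 mL/min
|55.2 − 47.0| = 8.2 mL/min

8 mL/min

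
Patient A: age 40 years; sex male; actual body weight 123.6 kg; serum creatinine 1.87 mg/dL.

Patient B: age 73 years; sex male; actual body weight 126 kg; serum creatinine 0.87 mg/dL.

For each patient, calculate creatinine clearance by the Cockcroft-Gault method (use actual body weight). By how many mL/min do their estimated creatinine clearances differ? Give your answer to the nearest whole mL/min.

Patient A: CrCl = (140 − 40) × 123.6 / (72 × 1.87) = 12360.0 / 134.64 ≈ 91.8 mL/min
Patient B: CrCl = (140 − 73) × 126 / (72 × 0.87) = 8442.0 / 62.64 ≈ 134.8 mL/min
|91.8 − 134.8| = 43.0 mL/min

43 mL/min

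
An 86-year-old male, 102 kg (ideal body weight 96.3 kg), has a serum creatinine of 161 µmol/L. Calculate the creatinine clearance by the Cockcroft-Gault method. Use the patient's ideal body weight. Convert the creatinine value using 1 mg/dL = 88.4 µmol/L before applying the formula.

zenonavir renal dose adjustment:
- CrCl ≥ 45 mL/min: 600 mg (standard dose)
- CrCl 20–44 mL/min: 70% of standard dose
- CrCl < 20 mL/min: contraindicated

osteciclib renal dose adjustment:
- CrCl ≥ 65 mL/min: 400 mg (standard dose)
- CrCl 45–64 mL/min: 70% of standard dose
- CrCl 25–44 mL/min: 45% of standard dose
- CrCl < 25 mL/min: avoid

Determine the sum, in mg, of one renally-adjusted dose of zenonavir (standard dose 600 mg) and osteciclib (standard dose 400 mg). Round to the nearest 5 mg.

600 mg

SCr = 161 / 88.4 = 1.821 mg/dL
CrCl = (140 − 86) × 96.3 / (72 × 1.821) = 5200.2 / 131.11 ≈ 39.7 mL/min
CrCl ≈ 40 mL/min.
zenonavir: 20–44 mL/min → 70% of 600 mg = 420 mg.
osteciclib: 25–44 mL/min → 45% of 400 mg = 180 mg.
Total = 420 + 180 = 600 mg.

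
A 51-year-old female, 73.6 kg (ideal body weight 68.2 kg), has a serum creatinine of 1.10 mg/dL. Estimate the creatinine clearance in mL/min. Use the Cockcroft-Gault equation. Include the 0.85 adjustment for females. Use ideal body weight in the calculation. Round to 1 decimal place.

CrCl = (140 − 51) × 68.2 / (72 × 1.1) × 0.85 = 6069.8 / 79.20 × 0.85 ≈ 65.1 mL/min

65.1 mL/min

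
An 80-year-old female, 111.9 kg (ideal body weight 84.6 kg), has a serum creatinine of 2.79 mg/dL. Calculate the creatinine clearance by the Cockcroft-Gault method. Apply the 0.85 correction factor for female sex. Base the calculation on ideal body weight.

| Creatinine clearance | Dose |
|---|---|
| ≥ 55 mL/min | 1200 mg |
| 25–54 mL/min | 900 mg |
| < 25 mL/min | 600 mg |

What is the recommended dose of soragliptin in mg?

600 mg

CrCl = (140 − 80) × 84.6 / (72 × 2.79) × 0.85 = 5076.0 / 200.88 × 0.85 ≈ 21.5 mL/min
CrCl ≈ 21 mL/min → bracket < 25 mL/min.
Dose for this bracket: 600 mg.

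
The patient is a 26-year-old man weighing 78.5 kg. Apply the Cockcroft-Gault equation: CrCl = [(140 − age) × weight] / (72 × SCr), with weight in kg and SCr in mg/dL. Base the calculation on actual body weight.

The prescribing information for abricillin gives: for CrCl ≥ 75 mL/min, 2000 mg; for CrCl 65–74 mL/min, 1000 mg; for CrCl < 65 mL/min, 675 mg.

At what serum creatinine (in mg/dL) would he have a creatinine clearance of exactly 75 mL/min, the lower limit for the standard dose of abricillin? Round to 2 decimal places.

1.66 mg/dL

Standard dose requires CrCl ≥ 75 mL/min.
Set (140 − 26) × 78.5 / (72 × SCr) = 75
SCr = (140 − 26) × 78.5 / (72 × 75) = 1.657 mg/dL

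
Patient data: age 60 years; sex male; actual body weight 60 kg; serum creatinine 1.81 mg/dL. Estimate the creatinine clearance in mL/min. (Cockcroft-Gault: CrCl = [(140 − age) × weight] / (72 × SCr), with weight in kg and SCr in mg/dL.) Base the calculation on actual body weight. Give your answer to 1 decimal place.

36.8 mL/min

CrCl = (140 − 60) × 60 / (72 × 1.81) = 4800.0 / 130.32 ≈ 36.8 mL/min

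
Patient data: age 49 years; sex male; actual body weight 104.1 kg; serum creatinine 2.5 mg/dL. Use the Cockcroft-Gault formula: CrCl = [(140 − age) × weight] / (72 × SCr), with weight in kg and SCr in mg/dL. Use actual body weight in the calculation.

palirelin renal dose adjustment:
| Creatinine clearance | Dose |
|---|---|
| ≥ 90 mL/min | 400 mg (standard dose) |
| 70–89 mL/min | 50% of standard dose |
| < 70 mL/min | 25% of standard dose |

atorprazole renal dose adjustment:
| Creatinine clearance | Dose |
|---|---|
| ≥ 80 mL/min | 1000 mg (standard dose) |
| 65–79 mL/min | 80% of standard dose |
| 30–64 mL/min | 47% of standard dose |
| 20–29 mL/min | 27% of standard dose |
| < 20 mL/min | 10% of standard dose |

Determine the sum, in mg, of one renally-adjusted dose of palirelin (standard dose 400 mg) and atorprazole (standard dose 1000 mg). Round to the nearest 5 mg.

570 mg

CrCl = (140 − 49) × 104.1 / (72 × 2.5) = 9473.1 / 180.00 ≈ 52.6 mL/min
CrCl ≈ 53 mL/min.
palirelin: < 70 mL/min → 25% of 400 mg = 100 mg.
atorprazole: 30–64 mL/min → 47% of 1000 mg = 470 mg.
Total = 100 + 470 = 570 mg.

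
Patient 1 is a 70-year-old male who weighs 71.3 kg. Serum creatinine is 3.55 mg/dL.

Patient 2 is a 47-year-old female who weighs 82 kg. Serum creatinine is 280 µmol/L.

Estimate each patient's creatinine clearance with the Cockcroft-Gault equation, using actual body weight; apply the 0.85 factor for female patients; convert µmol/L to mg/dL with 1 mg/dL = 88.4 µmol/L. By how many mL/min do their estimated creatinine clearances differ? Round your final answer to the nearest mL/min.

9 mL/min

Patient 1: CrCl = (140 − 70) × 71.3 / (72 × 3.55) = 4991.0 / 255.60 ≈ 19.5 mL/min
Patient 2: SCr = 280 / 88.4 = 3.167 mg/dL
Patient 2: CrCl = (140 − 47) × 82 / (72 × 3.167) × 0.85 = 7626.0 / 228.02 × 0.85 ≈ 28.4 mL/min
|19.5 − 28.4| = 8.9 mL/min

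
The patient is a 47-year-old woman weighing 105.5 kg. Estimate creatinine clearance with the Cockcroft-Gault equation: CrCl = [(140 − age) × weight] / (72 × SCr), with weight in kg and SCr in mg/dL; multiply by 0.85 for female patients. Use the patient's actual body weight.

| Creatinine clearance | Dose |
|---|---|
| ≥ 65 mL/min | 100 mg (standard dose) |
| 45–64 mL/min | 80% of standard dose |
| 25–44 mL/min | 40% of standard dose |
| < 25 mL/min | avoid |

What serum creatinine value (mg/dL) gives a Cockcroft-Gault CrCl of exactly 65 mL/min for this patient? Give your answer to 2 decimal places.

Standard dose requires CrCl ≥ 65 mL/min.
Set (140 − 47) × 105.5 × 0.85 / (72 × SCr) = 65
SCr = (140 − 47) × 105.5 × 0.85 / (72 × 65) = 1.782 mg/dL

1.78 mg/dL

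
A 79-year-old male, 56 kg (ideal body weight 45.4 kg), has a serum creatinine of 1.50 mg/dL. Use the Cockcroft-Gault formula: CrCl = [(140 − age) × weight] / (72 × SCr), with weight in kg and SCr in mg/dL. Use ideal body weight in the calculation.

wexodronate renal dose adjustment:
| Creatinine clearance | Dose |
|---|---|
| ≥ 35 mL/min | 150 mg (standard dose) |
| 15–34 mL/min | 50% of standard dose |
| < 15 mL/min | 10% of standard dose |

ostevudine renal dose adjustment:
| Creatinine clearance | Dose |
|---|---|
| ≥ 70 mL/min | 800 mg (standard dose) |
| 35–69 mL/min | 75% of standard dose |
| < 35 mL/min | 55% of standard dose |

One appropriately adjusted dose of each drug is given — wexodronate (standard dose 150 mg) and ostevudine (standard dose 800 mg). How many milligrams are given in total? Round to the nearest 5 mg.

CrCl = (140 − 79) × 45.4 / (72 × 1.5) = 2769.4 / 108.00 ≈ 25.6 mL/min
CrCl ≈ 26 mL/min.
wexodronate: 15–34 mL/min → 50% of 150 mg = 75 mg.
ostevudine: < 35 mL/min → 55% of 800 mg = 440 mg.
Total = 75 + 440 = 515 mg.

515 mg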